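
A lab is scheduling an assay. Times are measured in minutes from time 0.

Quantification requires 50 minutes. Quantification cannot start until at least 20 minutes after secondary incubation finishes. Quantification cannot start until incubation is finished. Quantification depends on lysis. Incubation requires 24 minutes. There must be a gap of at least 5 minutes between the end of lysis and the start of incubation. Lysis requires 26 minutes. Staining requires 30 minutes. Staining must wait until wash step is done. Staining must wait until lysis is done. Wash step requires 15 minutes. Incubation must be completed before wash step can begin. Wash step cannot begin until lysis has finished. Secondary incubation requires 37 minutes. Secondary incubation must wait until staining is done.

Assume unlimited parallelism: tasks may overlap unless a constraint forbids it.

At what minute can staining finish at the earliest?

100

Nothing blocks lysis, so it runs from minute 0 to minute 26.
After lysis (finishes minute 26, plus 5-minute gap → minute 31), incubation can start at minute 31 and finishes at minute 55.
Wash step cannot start until incubation (finishes minute 55); lysis (finishes minute 26). The controlling bound is minute 55, so wash step finishes at 55 + 15 = minute 70.
For staining: wash step (finishes minute 70); lysis (finishes minute 26). Taking the maximum gives a start of minute 70, and it finishes at 70 + 30 = minute 100.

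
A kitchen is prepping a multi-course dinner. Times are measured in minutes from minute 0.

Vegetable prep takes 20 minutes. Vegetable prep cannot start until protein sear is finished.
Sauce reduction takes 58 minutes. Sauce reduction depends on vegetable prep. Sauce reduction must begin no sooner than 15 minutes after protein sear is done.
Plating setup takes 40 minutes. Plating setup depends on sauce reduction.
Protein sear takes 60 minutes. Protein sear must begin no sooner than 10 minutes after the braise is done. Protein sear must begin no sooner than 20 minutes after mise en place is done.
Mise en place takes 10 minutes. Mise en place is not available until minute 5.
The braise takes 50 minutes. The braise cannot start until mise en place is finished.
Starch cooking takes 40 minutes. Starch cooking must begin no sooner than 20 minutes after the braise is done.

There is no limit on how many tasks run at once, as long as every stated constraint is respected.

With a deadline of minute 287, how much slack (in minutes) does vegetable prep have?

34

Mise en place waits on its own release at minute 5, so it starts at minute 5 and finishes at 5 + 10 = minute 15.
The braise cannot begin until mise en place (finishes minute 15). It runs from minute 15 to 15 + 50 = minute 65.
For protein sear: the braise (finishes minute 65, plus 10-minute gap → minute 75); mise en place (finishes minute 15, plus 20-minute gap → minute 35). Taking the maximum gives a start of minute 75, and it finishes at 75 + 60 = minute 135.
Vegetable prep cannot begin until protein sear (finishes minute 135). It runs from minute 135 to 135 + 20 = minute 155.

Working backward from the deadline:
To finish by minute 287, plating setup (duration 40) must start no later than minute 247.
Sauce reduction must finish before plating setup (must start by minute 247). With a 58-minute duration, sauce reduction must start by 247 − 58 = minute 189.
Since sauce reduction (must start by minute 189) depends on it, vegetable prep must finish by minute 189. Backing off its 20-minute duration gives a latest start of minute 169.
So vegetable prep can start as early as minute 135 and as late as minute 169, giving 169 − 135 = 34 minutes of slack.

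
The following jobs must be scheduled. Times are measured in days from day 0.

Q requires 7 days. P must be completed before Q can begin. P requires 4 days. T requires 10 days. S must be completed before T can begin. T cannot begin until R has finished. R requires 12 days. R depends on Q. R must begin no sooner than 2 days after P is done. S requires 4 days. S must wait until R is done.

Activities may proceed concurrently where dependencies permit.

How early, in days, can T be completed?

P has no prerequisites, so it starts at day 0 and finishes at day 4.
Q waits on P (finishes day 4), so it starts at day 4 and finishes at 4 + 7 = day 11.
R needs all of Q (finishes day 11); P (finishes day 4, plus 2-day gap → day 6). That puts its earliest start at day 11; it finishes at 11 + 12 = day 23.
After R (finishes day 23), S can start at day 23 and finishes at day 27.
T cannot start until S (finishes day 27); R (finishes day 23). The controlling bound is day 27, so T finishes at 27 + 10 = day 37.

37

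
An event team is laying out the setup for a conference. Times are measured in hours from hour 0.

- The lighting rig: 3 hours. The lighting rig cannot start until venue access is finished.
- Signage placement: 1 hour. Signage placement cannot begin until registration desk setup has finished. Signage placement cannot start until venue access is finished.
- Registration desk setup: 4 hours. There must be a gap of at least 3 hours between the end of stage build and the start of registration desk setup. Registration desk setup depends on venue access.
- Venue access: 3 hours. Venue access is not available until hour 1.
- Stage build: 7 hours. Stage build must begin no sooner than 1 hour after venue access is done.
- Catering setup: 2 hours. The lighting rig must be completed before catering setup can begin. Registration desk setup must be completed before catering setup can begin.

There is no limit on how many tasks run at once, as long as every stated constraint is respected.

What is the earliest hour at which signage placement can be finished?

Venue access cannot begin until its own release at hour 1. It runs from hour 1 to 1 + 3 = hour 4.
After venue access (finishes hour 4, plus 1-hour gap → hour 5), stage build can start at hour 5 and finishes at hour 12.
For registration desk setup: stage build (finishes hour 12, plus 3-hour gap → hour 15); venue access (finishes hour 4). Taking the maximum gives a start of hour 15, and it finishes at 15 + 4 = hour 19.
For signage placement: registration desk setup (finishes hour 19); venue access (finishes hour 4). Taking the maximum gives a start of hour 19, and it finishes at 19 + 1 = hour 20.

20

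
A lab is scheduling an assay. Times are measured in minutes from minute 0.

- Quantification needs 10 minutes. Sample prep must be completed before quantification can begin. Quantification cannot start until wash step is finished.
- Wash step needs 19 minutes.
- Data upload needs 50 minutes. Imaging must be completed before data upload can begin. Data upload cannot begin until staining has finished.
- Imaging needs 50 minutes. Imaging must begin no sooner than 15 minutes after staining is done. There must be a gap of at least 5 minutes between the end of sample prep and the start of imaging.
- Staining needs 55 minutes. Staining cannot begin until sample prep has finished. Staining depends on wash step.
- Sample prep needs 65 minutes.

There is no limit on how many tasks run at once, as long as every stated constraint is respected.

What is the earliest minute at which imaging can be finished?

Nothing blocks wash step, so it runs from minute 0 to minute 19.
Sample prep has no prerequisites, so it starts at minute 0 and finishes at minute 65.
Staining cannot start until sample prep (finishes minute 65); wash step (finishes minute 19). The controlling bound is minute 65, so staining finishes at 65 + 55 = minute 120.
Imaging has to wait for staining (finishes minute 120, plus 15-minute gap → minute 135); sample prep (finishes minute 65, plus 5-minute gap → minute 70). The latest of these is minute 135, so imaging runs minute 135 to 135 + 50 = minute 185.

185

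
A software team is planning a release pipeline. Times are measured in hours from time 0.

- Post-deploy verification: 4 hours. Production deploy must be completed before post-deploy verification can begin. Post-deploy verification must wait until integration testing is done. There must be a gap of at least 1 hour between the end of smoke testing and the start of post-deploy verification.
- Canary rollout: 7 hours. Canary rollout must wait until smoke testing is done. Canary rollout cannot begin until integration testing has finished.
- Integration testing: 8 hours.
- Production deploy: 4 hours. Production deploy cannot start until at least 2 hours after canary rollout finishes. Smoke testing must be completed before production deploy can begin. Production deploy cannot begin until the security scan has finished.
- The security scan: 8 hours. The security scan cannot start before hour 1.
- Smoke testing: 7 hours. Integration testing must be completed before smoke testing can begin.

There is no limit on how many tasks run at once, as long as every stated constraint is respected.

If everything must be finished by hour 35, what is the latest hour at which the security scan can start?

19

To finish by hour 35, post-deploy verification (duration 4) must start no later than hour 31.
Production deploy has to be done before post-deploy verification (must start by hour 31). That means finishing by hour 31, i.e. starting by 31 − 4 = hour 27.
The security scan feeds into production deploy (must start by hour 27); so the security scan must finish by hour 27 and therefore start by hour 19.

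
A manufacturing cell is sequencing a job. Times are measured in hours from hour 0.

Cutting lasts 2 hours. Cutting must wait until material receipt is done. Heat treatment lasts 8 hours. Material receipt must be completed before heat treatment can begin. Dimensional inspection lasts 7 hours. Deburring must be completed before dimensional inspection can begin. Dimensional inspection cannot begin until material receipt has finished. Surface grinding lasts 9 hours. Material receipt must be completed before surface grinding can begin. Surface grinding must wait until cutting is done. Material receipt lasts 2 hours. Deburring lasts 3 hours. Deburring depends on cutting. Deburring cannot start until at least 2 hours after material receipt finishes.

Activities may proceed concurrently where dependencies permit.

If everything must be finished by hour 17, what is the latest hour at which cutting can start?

5

Dimensional inspection has no dependents, so it just needs to finish by hour 17. Starting by 17 − 7 = hour 10 achieves that.
Deburring feeds into dimensional inspection (must start by hour 10); so deburring must finish by hour 10 and therefore start by hour 7.
Surface grinding has no dependents, so it just needs to finish by hour 17. Starting by 17 − 9 = hour 8 achieves that.
Cutting feeds deburring (must start by hour 7); surface grinding (must start by hour 8). Taking the minimum, cutting must finish by hour 7 and start by 7 − 2 = hour 5.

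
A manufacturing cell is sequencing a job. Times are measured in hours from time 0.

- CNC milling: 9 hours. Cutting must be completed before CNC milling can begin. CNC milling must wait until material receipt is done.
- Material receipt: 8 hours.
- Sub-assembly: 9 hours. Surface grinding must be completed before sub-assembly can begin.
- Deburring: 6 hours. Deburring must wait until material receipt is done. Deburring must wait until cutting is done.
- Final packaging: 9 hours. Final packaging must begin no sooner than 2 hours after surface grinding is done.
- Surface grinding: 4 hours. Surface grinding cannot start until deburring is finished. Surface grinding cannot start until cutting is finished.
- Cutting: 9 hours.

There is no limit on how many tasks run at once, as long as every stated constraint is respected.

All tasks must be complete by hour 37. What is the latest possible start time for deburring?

Sub-assembly has no dependents, so it just needs to finish by hour 37. Starting by 37 − 9 = hour 28 achieves that.
Final packaging has no dependents, so it just needs to finish by hour 37. Starting by 37 − 9 = hour 28 achieves that.
Surface grinding feeds sub-assembly (must start by hour 28); final packaging (must start by hour 28, minus 2-hour gap → hour 26). Taking the minimum, surface grinding must finish by hour 26 and start by 26 − 4 = hour 22.
Since surface grinding (must start by hour 22) depends on it, deburring must finish by hour 22. Backing off its 6-hour duration gives a latest start of hour 16.

16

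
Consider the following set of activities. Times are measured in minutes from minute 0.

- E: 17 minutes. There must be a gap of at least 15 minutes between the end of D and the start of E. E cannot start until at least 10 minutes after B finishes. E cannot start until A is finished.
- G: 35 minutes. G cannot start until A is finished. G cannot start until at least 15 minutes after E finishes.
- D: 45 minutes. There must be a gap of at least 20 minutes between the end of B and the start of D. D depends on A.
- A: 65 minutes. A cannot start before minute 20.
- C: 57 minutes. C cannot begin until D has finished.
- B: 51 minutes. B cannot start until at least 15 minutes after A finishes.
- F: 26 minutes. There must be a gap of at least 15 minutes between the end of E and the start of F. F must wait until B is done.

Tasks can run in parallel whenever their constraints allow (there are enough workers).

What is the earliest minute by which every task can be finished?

A cannot begin until its own release at minute 20. It runs from minute 20 to 20 + 65 = minute 85.
B cannot begin until A (finishes minute 85, plus 15-minute gap → minute 100). It runs from minute 100 to 100 + 51 = minute 151.
D needs all of B (finishes minute 151, plus 20-minute gap → minute 171); A (finishes minute 85). That puts its earliest start at minute 171; it finishes at 171 + 45 = minute 216.
For E: D (finishes minute 216, plus 15-minute gap → minute 231); B (finishes minute 151, plus 10-minute gap → minute 161); A (finishes minute 85). Taking the maximum gives a start of minute 231, and it finishes at 231 + 17 = minute 248.
G has to wait for A (finishes minute 85); E (finishes minute 248, plus 15-minute gap → minute 263). The latest of these is minute 263, so G runs minute 263 to 263 + 35 = minute 298.
F has to wait for E (finishes minute 248, plus 15-minute gap → minute 263); B (finishes minute 151). The latest of these is minute 263, so F runs minute 263 to 263 + 26 = minute 289.
C cannot begin until D (finishes minute 216). It runs from minute 216 to 216 + 57 = minute 273.
All tasks are finished once the last one completes. Finish times: A at 85, B at 151, C at 273, D at 216, E at 248, F at 289, G at 298. The latest is minute 298.

298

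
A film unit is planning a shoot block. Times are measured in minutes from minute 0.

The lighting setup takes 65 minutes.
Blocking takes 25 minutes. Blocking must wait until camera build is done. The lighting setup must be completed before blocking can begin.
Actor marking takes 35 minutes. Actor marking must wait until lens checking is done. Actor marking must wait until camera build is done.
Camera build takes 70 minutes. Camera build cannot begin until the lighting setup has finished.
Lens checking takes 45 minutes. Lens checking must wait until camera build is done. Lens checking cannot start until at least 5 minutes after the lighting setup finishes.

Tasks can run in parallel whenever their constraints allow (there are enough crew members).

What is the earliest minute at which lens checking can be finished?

180

The lighting setup has no prerequisites, so it starts at minute 0 and finishes at minute 65.
Camera build waits on the lighting setup (finishes minute 65), so it starts at minute 65 and finishes at 65 + 70 = minute 135.
Lens checking cannot start until camera build (finishes minute 135); the lighting setup (finishes minute 65, plus 5-minute gap → minute 70). The controlling bound is minute 135, so lens checking finishes at 135 + 45 = minute 180.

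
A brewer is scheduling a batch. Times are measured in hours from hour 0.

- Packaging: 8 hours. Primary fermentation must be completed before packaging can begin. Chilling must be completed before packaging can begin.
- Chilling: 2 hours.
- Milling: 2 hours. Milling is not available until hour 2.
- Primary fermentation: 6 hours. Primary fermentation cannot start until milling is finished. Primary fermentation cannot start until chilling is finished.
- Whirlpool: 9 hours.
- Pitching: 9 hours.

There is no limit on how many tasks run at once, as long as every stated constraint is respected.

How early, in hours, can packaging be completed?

Chilling can start immediately at hour 0; it finishes at hour 2.
After its own release at hour 2, milling can start at hour 2 and finishes at hour 4.
For primary fermentation: milling (finishes hour 4); chilling (finishes hour 2). Taking the maximum gives a start of hour 4, and it finishes at 4 + 6 = hour 10.
Packaging needs all of primary fermentation (finishes hour 10); chilling (finishes hour 2). That puts its earliest start at hour 10; it finishes at 10 + 8 = hour 18.

18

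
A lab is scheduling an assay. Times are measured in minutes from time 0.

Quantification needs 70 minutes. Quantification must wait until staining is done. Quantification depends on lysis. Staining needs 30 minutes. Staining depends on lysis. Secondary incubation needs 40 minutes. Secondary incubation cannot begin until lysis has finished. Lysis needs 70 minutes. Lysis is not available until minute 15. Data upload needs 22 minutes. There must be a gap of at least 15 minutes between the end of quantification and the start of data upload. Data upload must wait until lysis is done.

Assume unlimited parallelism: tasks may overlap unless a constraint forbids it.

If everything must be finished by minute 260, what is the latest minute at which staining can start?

123

To finish by minute 260, data upload (duration 22) must start no later than minute 238.
Quantification has to be done before data upload (must start by minute 238, minus 15-minute gap → minute 223). That means finishing by minute 223, i.e. starting by 223 − 70 = minute 153.
Staining has to be done before quantification (must start by minute 153). That means finishing by minute 153, i.e. starting by 153 − 30 = minute 123.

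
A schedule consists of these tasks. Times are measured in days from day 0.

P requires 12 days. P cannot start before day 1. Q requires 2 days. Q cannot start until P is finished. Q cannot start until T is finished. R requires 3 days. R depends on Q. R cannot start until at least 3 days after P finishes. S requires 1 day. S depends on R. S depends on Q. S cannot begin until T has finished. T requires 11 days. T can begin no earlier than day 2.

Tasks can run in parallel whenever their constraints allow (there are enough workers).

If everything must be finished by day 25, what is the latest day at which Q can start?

S has no dependents, so it just needs to finish by day 25. Starting by 25 − 1 = day 24 achieves that.
R has to be done before S (must start by day 24). That means finishing by day 24, i.e. starting by 24 − 3 = day 21.
Q feeds R (must start by day 21); S (must start by day 24). Taking the minimum, Q must finish by day 21 and start by 21 − 2 = day 19.

19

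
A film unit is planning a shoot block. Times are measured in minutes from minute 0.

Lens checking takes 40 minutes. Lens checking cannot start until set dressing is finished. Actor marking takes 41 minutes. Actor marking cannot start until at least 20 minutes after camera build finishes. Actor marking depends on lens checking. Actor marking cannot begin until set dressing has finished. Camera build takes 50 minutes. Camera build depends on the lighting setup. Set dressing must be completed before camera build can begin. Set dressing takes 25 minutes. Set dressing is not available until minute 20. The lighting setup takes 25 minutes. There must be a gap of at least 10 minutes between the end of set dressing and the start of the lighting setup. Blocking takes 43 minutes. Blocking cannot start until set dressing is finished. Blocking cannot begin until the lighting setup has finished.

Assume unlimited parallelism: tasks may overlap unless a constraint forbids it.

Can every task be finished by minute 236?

Yes

After its own release at minute 20, set dressing can start at minute 20 and finishes at minute 45.
Lens checking cannot begin until set dressing (finishes minute 45). It runs from minute 45 to 45 + 40 = minute 85.
The lighting setup waits on set dressing (finishes minute 45, plus 10-minute gap → minute 55), so it starts at minute 55 and finishes at 55 + 25 = minute 80.
Blocking needs all of set dressing (finishes minute 45); the lighting setup (finishes minute 80). That puts its earliest start at minute 80; it finishes at 80 + 43 = minute 123.
Camera build cannot start until the lighting setup (finishes minute 80); set dressing (finishes minute 45). The controlling bound is minute 80, so camera build finishes at 80 + 50 = minute 130.
Actor marking has to wait for camera build (finishes minute 130, plus 20-minute gap → minute 150); lens checking (finishes minute 85); set dressing (finishes minute 45). The latest of these is minute 150, so actor marking runs minute 150 to 150 + 41 = minute 191.
Every task is finished by minute 191, which is no later than the deadline of 236, so the schedule is feasible.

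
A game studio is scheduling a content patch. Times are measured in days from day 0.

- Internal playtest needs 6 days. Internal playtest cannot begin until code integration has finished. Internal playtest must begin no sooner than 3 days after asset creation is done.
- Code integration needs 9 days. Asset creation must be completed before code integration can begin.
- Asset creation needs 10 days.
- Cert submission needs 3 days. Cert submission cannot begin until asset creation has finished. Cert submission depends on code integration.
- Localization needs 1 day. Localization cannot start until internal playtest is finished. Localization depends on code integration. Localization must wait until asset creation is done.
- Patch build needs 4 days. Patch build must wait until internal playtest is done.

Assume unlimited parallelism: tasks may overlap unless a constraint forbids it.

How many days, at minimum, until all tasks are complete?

29

Nothing blocks asset creation, so it runs from day 0 to day 10.
Code integration cannot begin until asset creation (finishes day 10). It runs from day 10 to 10 + 9 = day 19.
Cert submission has to wait for asset creation (finishes day 10); code integration (finishes day 19). The latest of these is day 19, so cert submission runs day 19 to 19 + 3 = day 22.
Internal playtest needs all of code integration (finishes day 19); asset creation (finishes day 10, plus 3-day gap → day 13). That puts its earliest start at day 19; it finishes at 19 + 6 = day 25.
After internal playtest (finishes day 25), patch build can start at day 25 and finishes at day 29.
Localization needs all of internal playtest (finishes day 25); code integration (finishes day 19); asset creation (finishes day 10). That puts its earliest start at day 25; it finishes at 25 + 1 = day 26.
All tasks are finished once the last one completes. Finish times: Asset creation at 10, Code integration at 19, Internal playtest at 25, Localization at 26, Cert submission at 22, Patch build at 29. The latest is day 29.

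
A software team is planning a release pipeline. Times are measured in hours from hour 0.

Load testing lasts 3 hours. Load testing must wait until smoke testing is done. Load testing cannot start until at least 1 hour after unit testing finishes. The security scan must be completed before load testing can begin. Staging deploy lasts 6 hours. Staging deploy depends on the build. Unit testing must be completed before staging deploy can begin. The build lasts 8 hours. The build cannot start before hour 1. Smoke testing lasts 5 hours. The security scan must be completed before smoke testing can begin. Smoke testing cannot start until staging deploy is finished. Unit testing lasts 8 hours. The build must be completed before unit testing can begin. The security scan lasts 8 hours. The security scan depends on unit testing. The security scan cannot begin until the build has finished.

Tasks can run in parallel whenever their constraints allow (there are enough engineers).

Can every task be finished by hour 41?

After its own release at hour 1, the build can start at hour 1 and finishes at hour 9.
Unit testing cannot begin until the build (finishes hour 9). It runs from hour 9 to 9 + 8 = hour 17.
Staging deploy needs all of the build (finishes hour 9); unit testing (finishes hour 17). That puts its earliest start at hour 17; it finishes at 17 + 6 = hour 23.
The security scan has to wait for unit testing (finishes hour 17); the build (finishes hour 9). The latest of these is hour 17, so the security scan runs hour 17 to 17 + 8 = hour 25.
For smoke testing: the security scan (finishes hour 25); staging deploy (finishes hour 23). Taking the maximum gives a start of hour 25, and it finishes at 25 + 5 = hour 30.
For load testing: smoke testing (finishes hour 30); unit testing (finishes hour 17, plus 1-hour gap → hour 18); the security scan (finishes hour 25). Taking the maximum gives a start of hour 30, and it finishes at 30 + 3 = hour 33.
Every task is finished by hour 33, which is no later than the deadline of 41, so the schedule is feasible.

Yes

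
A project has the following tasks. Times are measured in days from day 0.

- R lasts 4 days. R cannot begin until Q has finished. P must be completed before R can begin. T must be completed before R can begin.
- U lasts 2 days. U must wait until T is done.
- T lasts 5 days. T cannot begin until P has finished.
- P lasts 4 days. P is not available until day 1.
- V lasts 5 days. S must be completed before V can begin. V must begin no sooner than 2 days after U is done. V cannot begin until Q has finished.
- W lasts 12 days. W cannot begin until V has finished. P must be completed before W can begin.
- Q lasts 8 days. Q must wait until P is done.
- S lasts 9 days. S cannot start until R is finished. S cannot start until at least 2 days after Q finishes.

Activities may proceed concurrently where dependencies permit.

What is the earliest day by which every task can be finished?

43

After its own release at day 1, P can start at day 1 and finishes at day 5.
T waits on P (finishes day 5), so it starts at day 5 and finishes at 5 + 5 = day 10.
U waits on T (finishes day 10), so it starts at day 10 and finishes at 10 + 2 = day 12.
After P (finishes day 5), Q can start at day 5 and finishes at day 13.
R needs all of Q (finishes day 13); P (finishes day 5); T (finishes day 10). That puts its earliest start at day 13; it finishes at 13 + 4 = day 17.
S needs all of R (finishes day 17); Q (finishes day 13, plus 2-day gap → day 15). That puts its earliest start at day 17; it finishes at 17 + 9 = day 26.
V cannot start until S (finishes day 26); U (finishes day 12, plus 2-day gap → day 14); Q (finishes day 13). The controlling bound is day 26, so V finishes at 26 + 5 = day 31.
For W: V (finishes day 31); P (finishes day 5). Taking the maximum gives a start of day 31, and it finishes at 31 + 12 = day 43.
All tasks are finished once the last one completes. Finish times: P at 5, Q at 13, R at 17, S at 26, T at 10, U at 12, V at 31, W at 43. The latest is day 43.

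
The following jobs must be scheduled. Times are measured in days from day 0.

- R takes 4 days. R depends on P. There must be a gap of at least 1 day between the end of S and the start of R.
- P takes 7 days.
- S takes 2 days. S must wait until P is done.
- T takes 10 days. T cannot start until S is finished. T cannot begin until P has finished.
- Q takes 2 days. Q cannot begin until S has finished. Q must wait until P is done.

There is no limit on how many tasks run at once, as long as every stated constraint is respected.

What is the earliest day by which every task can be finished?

P has no prerequisites, so it starts at day 0 and finishes at day 7.
S cannot begin until P (finishes day 7). It runs from day 7 to 7 + 2 = day 9.
T has to wait for S (finishes day 9); P (finishes day 7). The latest of these is day 9, so T runs day 9 to 9 + 10 = day 19.
For R: P (finishes day 7); S (finishes day 9, plus 1-day gap → day 10). Taking the maximum gives a start of day 10, and it finishes at 10 + 4 = day 14.
Q cannot start until S (finishes day 9); P (finishes day 7). The controlling bound is day 9, so Q finishes at 9 + 2 = day 11.
All tasks are finished once the last one completes. Finish times: P at 7, Q at 11, R at 14, S at 9, T at 19. The latest is day 19.

19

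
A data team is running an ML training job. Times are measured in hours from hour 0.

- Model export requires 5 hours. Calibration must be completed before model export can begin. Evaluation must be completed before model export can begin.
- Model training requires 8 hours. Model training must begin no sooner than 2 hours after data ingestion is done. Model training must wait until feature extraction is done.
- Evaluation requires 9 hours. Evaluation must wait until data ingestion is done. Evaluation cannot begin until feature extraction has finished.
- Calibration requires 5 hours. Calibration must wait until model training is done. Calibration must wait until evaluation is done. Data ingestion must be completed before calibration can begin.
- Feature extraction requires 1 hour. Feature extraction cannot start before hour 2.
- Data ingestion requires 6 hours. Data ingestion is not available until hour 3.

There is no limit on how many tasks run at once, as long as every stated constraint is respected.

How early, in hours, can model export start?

24

Feature extraction cannot begin until its own release at hour 2. It runs from hour 2 to 2 + 1 = hour 3.
After its own release at hour 3, data ingestion can start at hour 3 and finishes at hour 9.
For evaluation: data ingestion (finishes hour 9); feature extraction (finishes hour 3). Taking the maximum gives a start of hour 9, and it finishes at 9 + 9 = hour 18.
For model training: data ingestion (finishes hour 9, plus 2-hour gap → hour 11); feature extraction (finishes hour 3). Taking the maximum gives a start of hour 11, and it finishes at 11 + 8 = hour 19.
Calibration has to wait for model training (finishes hour 19); evaluation (finishes hour 18); data ingestion (finishes hour 9). The latest of these is hour 19, so calibration runs hour 19 to 19 + 5 = hour 24.
Model export waits on calibration (finishes hour 24); evaluation (finishes hour 18). The latest of these is hour 24, which is the earliest model export can start.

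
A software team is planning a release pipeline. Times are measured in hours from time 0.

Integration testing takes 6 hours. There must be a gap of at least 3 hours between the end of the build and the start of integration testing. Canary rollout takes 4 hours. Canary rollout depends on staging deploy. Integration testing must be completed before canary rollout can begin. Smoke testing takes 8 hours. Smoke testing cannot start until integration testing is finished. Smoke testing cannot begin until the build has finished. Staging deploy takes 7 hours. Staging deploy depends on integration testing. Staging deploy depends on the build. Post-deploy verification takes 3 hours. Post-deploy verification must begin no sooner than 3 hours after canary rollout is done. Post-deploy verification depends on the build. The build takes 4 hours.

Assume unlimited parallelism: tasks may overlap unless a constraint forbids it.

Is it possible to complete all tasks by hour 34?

Yes

The build can start immediately at hour 0; it finishes at hour 4.
After the build (finishes hour 4, plus 3-hour gap → hour 7), integration testing can start at hour 7 and finishes at hour 13.
Smoke testing cannot start until integration testing (finishes hour 13); the build (finishes hour 4). The controlling bound is hour 13, so smoke testing finishes at 13 + 8 = hour 21.
For staging deploy: integration testing (finishes hour 13); the build (finishes hour 4). Taking the maximum gives a start of hour 13, and it finishes at 13 + 7 = hour 20.
Canary rollout cannot start until staging deploy (finishes hour 20); integration testing (finishes hour 13). The controlling bound is hour 20, so canary rollout finishes at 20 + 4 = hour 24.
Post-deploy verification cannot start until canary rollout (finishes hour 24, plus 3-hour gap → hour 27); the build (finishes hour 4). The controlling bound is hour 27, so post-deploy verification finishes at 27 + 3 = hour 30.
Every task is finished by hour 30, which is no later than the deadline of 34, so the schedule is feasible.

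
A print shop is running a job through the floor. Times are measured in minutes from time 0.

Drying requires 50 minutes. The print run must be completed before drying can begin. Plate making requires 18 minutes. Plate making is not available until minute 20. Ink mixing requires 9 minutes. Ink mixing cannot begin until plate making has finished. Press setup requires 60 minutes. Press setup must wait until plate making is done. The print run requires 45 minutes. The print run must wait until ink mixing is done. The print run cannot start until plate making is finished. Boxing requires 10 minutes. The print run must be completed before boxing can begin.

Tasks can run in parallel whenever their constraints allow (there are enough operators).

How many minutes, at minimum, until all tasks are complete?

142

Plate making cannot begin until its own release at minute 20. It runs from minute 20 to 20 + 18 = minute 38.
Press setup waits on plate making (finishes minute 38), so it starts at minute 38 and finishes at 38 + 60 = minute 98.
After plate making (finishes minute 38), ink mixing can start at minute 38 and finishes at minute 47.
The print run needs all of ink mixing (finishes minute 47); plate making (finishes minute 38). That puts its earliest start at minute 47; it finishes at 47 + 45 = minute 92.
Boxing cannot begin until the print run (finishes minute 92). It runs from minute 92 to 92 + 10 = minute 102.
Drying waits on the print run (finishes minute 92), so it starts at minute 92 and finishes at 92 + 50 = minute 142.
All tasks are finished once the last one completes. Finish times: Plate making at 38, Ink mixing at 47, Press setup at 98, The print run at 92, Drying at 142, Boxing at 102. The latest is minute 142.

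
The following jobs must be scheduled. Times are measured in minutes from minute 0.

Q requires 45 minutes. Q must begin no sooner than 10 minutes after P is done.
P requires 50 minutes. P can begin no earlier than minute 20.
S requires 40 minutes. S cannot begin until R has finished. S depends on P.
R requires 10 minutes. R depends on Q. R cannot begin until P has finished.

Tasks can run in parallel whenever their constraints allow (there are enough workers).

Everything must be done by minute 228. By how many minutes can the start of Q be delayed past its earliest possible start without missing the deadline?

P cannot begin until its own release at minute 20. It runs from minute 20 to 20 + 50 = minute 70.
Q waits on P (finishes minute 70, plus 10-minute gap → minute 80), so it starts at minute 80 and finishes at 80 + 45 = minute 125.

Working backward from the deadline:
Nothing follows S; the deadline of minute 228 is its only limit. It must start by 228 − 40 = minute 188.
R must finish before S (must start by minute 188). With a 10-minute duration, R must start by 188 − 10 = minute 178.
Q must finish before R (must start by minute 178). With a 45-minute duration, Q must start by 178 − 45 = minute 133.
So Q can start as early as minute 80 and as late as minute 133, giving 133 − 80 = 53 minutes of slack.

53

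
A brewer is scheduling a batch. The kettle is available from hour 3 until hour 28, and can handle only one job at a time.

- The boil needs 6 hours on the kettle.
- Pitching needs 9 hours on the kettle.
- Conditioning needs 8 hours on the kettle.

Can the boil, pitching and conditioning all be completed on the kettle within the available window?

Yes

The kettle window is 28 − 3 = 25 hours.
Running back to back, the jobs need 6 + 9 + 8 = 23 hours on the kettle.
Since 23 ≤ 25, they fit within the window.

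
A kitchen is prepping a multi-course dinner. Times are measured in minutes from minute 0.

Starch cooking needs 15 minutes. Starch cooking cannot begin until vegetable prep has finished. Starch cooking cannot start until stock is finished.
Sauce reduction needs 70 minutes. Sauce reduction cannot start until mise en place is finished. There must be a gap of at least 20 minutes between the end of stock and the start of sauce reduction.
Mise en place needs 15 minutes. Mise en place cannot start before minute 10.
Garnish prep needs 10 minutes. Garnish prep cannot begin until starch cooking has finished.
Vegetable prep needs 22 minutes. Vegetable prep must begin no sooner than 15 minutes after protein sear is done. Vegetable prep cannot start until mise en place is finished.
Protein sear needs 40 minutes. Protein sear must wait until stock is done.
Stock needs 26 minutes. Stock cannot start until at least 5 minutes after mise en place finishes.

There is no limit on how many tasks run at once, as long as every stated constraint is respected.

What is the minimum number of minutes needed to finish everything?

Mise en place waits on its own release at minute 10, so it starts at minute 10 and finishes at 10 + 15 = minute 25.
Stock cannot begin until mise en place (finishes minute 25, plus 5-minute gap → minute 30). It runs from minute 30 to 30 + 26 = minute 56.
Sauce reduction has to wait for mise en place (finishes minute 25); stock (finishes minute 56, plus 20-minute gap → minute 76). The latest of these is minute 76, so sauce reduction runs minute 76 to 76 + 70 = minute 146.
Protein sear cannot begin until stock (finishes minute 56). It runs from minute 56 to 56 + 40 = minute 96.
Vegetable prep cannot start until protein sear (finishes minute 96, plus 15-minute gap → minute 111); mise en place (finishes minute 25). The controlling bound is minute 111, so vegetable prep finishes at 111 + 22 = minute 133.
For starch cooking: vegetable prep (finishes minute 133); stock (finishes minute 56). Taking the maximum gives a start of minute 133, and it finishes at 133 + 15 = minute 148.
Garnish prep cannot begin until starch cooking (finishes minute 148). It runs from minute 148 to 148 + 10 = minute 158.
All tasks are finished once the last one completes. Finish times: Mise en place at 25, Stock at 56, Protein sear at 96, Vegetable prep at 133, Sauce reduction at 146, Starch cooking at 148, Garnish prep at 158. The latest is minute 158.

158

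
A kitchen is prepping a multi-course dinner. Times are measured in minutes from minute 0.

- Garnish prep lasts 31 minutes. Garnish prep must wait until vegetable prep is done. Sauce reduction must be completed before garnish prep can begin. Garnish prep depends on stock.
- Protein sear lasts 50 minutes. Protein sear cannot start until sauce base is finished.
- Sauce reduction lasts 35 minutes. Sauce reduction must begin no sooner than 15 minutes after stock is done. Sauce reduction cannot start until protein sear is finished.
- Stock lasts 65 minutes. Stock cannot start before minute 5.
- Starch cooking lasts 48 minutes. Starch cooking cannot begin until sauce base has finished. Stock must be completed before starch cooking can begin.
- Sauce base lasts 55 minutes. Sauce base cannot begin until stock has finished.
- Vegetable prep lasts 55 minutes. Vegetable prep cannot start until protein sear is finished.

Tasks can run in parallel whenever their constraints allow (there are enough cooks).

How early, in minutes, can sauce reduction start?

175

After its own release at minute 5, stock can start at minute 5 and finishes at minute 70.
After stock (finishes minute 70), sauce base can start at minute 70 and finishes at minute 125.
Protein sear waits on sauce base (finishes minute 125), so it starts at minute 125 and finishes at 125 + 50 = minute 175.
Sauce reduction waits on stock (finishes minute 70, plus 15-minute gap → minute 85); protein sear (finishes minute 175). The latest of these is minute 175, which is the earliest sauce reduction can start.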